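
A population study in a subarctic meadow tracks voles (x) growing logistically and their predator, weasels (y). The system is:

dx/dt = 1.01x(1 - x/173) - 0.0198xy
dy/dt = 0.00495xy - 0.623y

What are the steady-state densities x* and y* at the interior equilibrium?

From dy/dt = 0 with y > 0: 0.00495x* = 0.623, so x* = 126.
Substitute into dx/dt = 0: 1.01(1 - 126/173) = 0.0198y*.
The bracket is 0.272, giving y* = 0.275/0.0198 = 13.9.

x* ≈ 126, y* ≈ 13.9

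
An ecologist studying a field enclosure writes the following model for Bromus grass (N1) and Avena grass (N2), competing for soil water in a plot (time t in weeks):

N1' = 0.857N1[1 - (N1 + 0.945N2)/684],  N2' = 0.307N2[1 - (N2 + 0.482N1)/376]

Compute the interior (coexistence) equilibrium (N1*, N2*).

N1* ≈ 604, N2* ≈ 85.1

Setting both brackets to zero gives the nullclines N1 + 0.945N2 = 684 and 0.482N1 + N2 = 376.
Substituting N2 = 376 - 0.482N1 into the first: N1(1 - 0.945·0.482) = 684 - 0.945·376.
So N1* = 329/0.545 = 604, and then N2* = 376 - 0.482·604 = 85.1.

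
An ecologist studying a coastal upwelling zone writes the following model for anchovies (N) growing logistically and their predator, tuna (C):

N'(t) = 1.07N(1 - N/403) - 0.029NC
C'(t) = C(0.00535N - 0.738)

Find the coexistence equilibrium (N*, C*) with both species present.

N* ≈ 138, C* ≈ 24.3

From dC/dt = 0 with C > 0: 0.00535N* = 0.738, so N* = 138.
Substitute into dN/dt = 0: 1.07(1 - 138/403) = 0.029C*.
The bracket is 0.658, giving C* = 0.704/0.029 = 24.3.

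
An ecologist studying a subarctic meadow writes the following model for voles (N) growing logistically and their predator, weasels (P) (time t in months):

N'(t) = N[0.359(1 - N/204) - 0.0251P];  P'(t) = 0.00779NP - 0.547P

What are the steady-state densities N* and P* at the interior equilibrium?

N* ≈ 70.2, P* ≈ 9.38

From dP/dt = 0 with P > 0: 0.00779N* = 0.547, so N* = 70.2.
Substitute into dN/dt = 0: 0.359(1 - 70.2/204) = 0.0251P*.
The bracket is 0.656, giving P* = 0.235/0.0251 = 9.38.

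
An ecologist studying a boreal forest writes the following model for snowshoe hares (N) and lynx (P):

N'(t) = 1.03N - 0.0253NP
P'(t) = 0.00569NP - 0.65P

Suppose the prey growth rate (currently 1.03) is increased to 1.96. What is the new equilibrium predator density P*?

At the interior fixed point, setting dN/dt = 0 with N > 0 fixes P* = (prey growth rate)/(NP coefficient) — independent of the other coefficients.
With the change, P* = 1.96/0.0253 = 77.5; it rises from 40.7.

P* ≈ 77.5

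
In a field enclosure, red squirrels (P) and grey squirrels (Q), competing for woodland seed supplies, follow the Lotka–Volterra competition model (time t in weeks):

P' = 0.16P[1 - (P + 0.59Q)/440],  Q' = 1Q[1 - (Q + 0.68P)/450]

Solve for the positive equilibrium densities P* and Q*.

Setting both brackets to zero gives the nullclines P + 0.59Q = 440 and 0.68P + Q = 450.
Substituting Q = 450 - 0.68P into the first: P(1 - 0.59·0.68) = 440 - 0.59·450.
So P* = 174/0.599 = 291, and then Q* = 450 - 0.68·291 = 252.

P* ≈ 291, Q* ≈ 252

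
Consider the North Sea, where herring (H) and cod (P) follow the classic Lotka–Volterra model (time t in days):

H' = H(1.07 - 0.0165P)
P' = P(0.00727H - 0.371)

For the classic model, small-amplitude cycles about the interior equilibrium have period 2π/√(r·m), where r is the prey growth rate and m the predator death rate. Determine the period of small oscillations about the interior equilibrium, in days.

T ≈ 9.97 days

Here r = 1.07 and m = 0.371, so r·m = 0.397.
ω = √0.397 = 0.63 per day, hence T = 2π/ω ≈ 9.97 days.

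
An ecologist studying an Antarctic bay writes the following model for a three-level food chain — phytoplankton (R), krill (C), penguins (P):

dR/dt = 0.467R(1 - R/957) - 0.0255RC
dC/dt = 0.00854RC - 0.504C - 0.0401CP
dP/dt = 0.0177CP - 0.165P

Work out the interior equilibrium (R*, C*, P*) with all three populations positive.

R* ≈ 470, C* ≈ 9.32, P* ≈ 87.5

From dP/dt = 0: 0.0177C* = 0.165, so C* = 9.32.
From dR/dt = 0: 0.467(1 - R*/957) = 0.0255·9.32, giving R* = 957·(1 - 0.509) = 470.
From dC/dt = 0: 0.00854·470 - 0.504 = 0.0401P*, so P* = 3.51/0.0401 = 87.5.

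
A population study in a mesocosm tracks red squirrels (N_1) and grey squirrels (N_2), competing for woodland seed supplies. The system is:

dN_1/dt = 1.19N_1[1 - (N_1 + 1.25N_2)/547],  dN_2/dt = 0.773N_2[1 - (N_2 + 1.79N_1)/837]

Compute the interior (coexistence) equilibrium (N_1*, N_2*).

Setting both brackets to zero gives the nullclines N_1 + 1.25N_2 = 547 and 1.79N_1 + N_2 = 837.
Substituting N_2 = 837 - 1.79N_1 into the first: N_1(1 - 1.25·1.79) = 547 - 1.25·837.
So N_1* = -499/-1.24 = 403, and then N_2* = 837 - 1.79·403 = 115.

N_1* ≈ 403, N_2* ≈ 115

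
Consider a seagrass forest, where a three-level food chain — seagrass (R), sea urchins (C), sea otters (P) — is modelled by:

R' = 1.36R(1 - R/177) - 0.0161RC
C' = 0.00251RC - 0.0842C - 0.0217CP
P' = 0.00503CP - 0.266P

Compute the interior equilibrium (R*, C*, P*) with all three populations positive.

R* ≈ 66.2, C* ≈ 52.9, P* ≈ 3.78

From dP/dt = 0: 0.00503C* = 0.266, so C* = 52.9.
From dR/dt = 0: 1.36(1 - R*/177) = 0.0161·52.9, giving R* = 177·(1 - 0.626) = 66.2.
From dC/dt = 0: 0.00251·66.2 - 0.0842 = 0.0217P*, so P* = 0.0819/0.0217 = 3.78.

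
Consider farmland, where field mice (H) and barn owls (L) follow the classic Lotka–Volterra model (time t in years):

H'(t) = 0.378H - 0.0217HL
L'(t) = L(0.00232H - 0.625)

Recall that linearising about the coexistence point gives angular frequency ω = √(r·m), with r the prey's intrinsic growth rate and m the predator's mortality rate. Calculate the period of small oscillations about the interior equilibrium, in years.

T ≈ 12.9 years

Here r = 0.378 and m = 0.625, so r·m = 0.236.
ω = √0.236 = 0.486 per year, hence T = 2π/ω ≈ 12.9 years.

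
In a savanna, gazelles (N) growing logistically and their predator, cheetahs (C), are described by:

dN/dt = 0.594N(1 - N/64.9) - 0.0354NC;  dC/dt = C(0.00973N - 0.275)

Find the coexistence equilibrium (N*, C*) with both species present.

From dC/dt = 0 with C > 0: 0.00973N* = 0.275, so N* = 28.3.
Substitute into dN/dt = 0: 0.594(1 - 28.3/64.9) = 0.0354C*.
The bracket is 0.565, giving C* = 0.335/0.0354 = 9.47.

N* ≈ 28.3, C* ≈ 9.47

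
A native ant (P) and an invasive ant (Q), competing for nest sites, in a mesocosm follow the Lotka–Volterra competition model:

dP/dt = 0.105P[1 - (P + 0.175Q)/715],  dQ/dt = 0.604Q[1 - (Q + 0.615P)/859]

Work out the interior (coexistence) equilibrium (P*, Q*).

P* ≈ 633, Q* ≈ 470

Setting both brackets to zero gives the nullclines P + 0.175Q = 715 and 0.615P + Q = 859.
Substituting Q = 859 - 0.615P into the first: P(1 - 0.175·0.615) = 715 - 0.175·859.
So P* = 565/0.892 = 633, and then Q* = 859 - 0.615·633 = 470.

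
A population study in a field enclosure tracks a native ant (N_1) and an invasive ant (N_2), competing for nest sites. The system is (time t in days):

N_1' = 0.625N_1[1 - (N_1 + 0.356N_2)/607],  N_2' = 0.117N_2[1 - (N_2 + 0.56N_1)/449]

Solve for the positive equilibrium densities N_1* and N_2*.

N_1* ≈ 558, N_2* ≈ 136

Setting both brackets to zero gives the nullclines N_1 + 0.356N_2 = 607 and 0.56N_1 + N_2 = 449.
Substituting N_2 = 449 - 0.56N_1 into the first: N_1(1 - 0.356·0.56) = 607 - 0.356·449.
So N_1* = 447/0.801 = 558, and then N_2* = 449 - 0.56·558 = 136.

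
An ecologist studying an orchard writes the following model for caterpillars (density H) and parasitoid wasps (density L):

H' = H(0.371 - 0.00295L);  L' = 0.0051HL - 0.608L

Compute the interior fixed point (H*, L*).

H* ≈ 119, L* ≈ 126

Set dL/dt = 0 with L > 0: 0.0051H - 0.608 = 0, so H* = 0.608/0.0051 = 119.
Set dH/dt = 0 with H > 0: 0.371 - 0.00295L = 0, so L* = 0.371/0.00295 = 126.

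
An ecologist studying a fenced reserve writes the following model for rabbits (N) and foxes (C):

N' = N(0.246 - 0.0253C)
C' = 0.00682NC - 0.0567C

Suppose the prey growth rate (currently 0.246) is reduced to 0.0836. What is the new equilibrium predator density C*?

At the interior fixed point, setting dN/dt = 0 with N > 0 fixes C* = (prey growth rate)/(NC coefficient) — independent of the other coefficients.
With the change, C* = 0.0836/0.0253 = 3.3; it falls from 9.72.

C* ≈ 3.3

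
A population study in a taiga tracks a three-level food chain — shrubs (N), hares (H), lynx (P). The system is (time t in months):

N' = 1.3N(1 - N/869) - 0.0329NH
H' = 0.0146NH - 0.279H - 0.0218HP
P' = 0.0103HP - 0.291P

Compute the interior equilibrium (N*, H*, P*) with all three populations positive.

From dP/dt = 0: 0.0103H* = 0.291, so H* = 28.3.
From dN/dt = 0: 1.3(1 - N*/869) = 0.0329·28.3, giving N* = 869·(1 - 0.715) = 248.
From dH/dt = 0: 0.0146·248 - 0.279 = 0.0218P*, so P* = 3.34/0.0218 = 153.

N* ≈ 248, H* ≈ 28.3, P* ≈ 153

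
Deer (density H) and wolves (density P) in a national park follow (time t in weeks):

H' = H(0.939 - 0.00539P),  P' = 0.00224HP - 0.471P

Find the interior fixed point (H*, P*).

H* ≈ 210, P* ≈ 174

Set dP/dt = 0 with P > 0: 0.00224H - 0.471 = 0, so H* = 0.471/0.00224 = 210.
Set dH/dt = 0 with H > 0: 0.939 - 0.00539P = 0, so P* = 0.939/0.00539 = 174.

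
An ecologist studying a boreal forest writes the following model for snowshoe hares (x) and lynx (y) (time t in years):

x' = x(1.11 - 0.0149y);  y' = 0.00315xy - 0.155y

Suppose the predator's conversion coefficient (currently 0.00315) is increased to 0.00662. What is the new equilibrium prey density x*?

x* ≈ 23.4

At the interior fixed point, setting dy/dt = 0 with y > 0 fixes x* = (predator death rate)/(xy coefficient) — independent of the other coefficients.
With the change, x* = 0.155/0.00662 = 23.4; it falls from 49.2.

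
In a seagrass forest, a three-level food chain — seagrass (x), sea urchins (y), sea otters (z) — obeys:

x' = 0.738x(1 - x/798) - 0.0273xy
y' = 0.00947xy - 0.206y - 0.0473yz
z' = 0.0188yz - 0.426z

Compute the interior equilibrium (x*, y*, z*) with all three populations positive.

From dz/dt = 0: 0.0188y* = 0.426, so y* = 22.7.
From dx/dt = 0: 0.738(1 - x*/798) = 0.0273·22.7, giving x* = 798·(1 - 0.838) = 129.
From dy/dt = 0: 0.00947·129 - 0.206 = 0.0473z*, so z* = 1.02/0.0473 = 21.5.

x* ≈ 129, y* ≈ 22.7, z* ≈ 21.5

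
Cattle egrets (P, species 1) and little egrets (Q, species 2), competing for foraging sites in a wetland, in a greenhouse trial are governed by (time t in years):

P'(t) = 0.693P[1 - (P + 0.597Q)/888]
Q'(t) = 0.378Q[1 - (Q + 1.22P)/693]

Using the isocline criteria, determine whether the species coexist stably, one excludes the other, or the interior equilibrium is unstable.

species 1 excludes species 2

Compare the nullcline intercepts: K1/α12 = 888/0.597 = 1490 > K2 = 693; K2/α21 = 693/1.22 = 568 < K1 = 888.
Since the inequalities point opposite ways, species 1 can invade but species 2 cannot.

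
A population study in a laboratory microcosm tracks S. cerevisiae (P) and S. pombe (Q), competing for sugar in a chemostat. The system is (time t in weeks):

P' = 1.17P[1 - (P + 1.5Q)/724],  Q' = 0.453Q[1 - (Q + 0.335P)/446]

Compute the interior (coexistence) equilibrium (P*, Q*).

P* ≈ 111, Q* ≈ 409

Setting both brackets to zero gives the nullclines P + 1.5Q = 724 and 0.335P + Q = 446.
Substituting Q = 446 - 0.335P into the first: P(1 - 1.5·0.335) = 724 - 1.5·446.
So P* = 55/0.497 = 111, and then Q* = 446 - 0.335·111 = 409.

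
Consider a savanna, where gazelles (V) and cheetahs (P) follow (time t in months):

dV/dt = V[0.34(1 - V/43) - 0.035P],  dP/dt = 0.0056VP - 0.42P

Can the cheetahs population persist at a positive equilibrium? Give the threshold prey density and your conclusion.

Threshold V = 75; K < 75, so no, the predator goes extinct.

The predator equation gives dP/dt > 0 only when V > 0.42/0.0056 = 75.
Without the predator, V → K = 43. Since 43 < 75, the predator cannot invade.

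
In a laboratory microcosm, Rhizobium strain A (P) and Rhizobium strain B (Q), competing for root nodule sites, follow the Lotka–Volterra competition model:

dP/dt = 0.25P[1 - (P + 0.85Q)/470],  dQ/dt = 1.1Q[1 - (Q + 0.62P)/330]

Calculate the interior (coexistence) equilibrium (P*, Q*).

Setting both brackets to zero gives the nullclines P + 0.85Q = 470 and 0.62P + Q = 330.
Substituting Q = 330 - 0.62P into the first: P(1 - 0.85·0.62) = 470 - 0.85·330.
So P* = 190/0.473 = 401, and then Q* = 330 - 0.62·401 = 81.6.

P* ≈ 401, Q* ≈ 81.6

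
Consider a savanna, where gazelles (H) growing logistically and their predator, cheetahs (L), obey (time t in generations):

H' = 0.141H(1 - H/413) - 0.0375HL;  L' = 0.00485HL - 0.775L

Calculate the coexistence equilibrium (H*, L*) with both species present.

From dL/dt = 0 with L > 0: 0.00485H* = 0.775, so H* = 160.
Substitute into dH/dt = 0: 0.141(1 - 160/413) = 0.0375L*.
The bracket is 0.613, giving L* = 0.0864/0.0375 = 2.31.

H* ≈ 160, L* ≈ 2.31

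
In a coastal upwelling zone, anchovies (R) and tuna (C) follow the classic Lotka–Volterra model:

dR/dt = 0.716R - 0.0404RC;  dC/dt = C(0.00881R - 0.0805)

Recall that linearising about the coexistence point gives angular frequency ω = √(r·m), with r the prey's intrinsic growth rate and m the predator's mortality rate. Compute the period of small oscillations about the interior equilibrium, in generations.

Here r = 0.716 and m = 0.0805, so r·m = 0.0576.
ω = √0.0576 = 0.24 per generation, hence T = 2π/ω ≈ 26.2 generations.

T ≈ 26.2 generations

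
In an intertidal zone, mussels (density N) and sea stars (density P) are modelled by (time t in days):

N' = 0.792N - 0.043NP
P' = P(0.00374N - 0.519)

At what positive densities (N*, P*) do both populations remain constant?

N* ≈ 139, P* ≈ 18.4

Set dP/dt = 0 with P > 0: 0.00374N - 0.519 = 0, so N* = 0.519/0.00374 = 139.
Set dN/dt = 0 with N > 0: 0.792 - 0.043P = 0, so P* = 0.792/0.043 = 18.4.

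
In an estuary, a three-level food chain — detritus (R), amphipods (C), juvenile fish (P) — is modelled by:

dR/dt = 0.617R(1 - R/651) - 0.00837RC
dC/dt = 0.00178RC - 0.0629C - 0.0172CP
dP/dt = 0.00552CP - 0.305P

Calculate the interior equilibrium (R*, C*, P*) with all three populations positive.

R* ≈ 163, C* ≈ 55.3, P* ≈ 13.2

From dP/dt = 0: 0.00552C* = 0.305, so C* = 55.3.
From dR/dt = 0: 0.617(1 - R*/651) = 0.00837·55.3, giving R* = 651·(1 - 0.75) = 163.
From dC/dt = 0: 0.00178·163 - 0.0629 = 0.0172P*, so P* = 0.227/0.0172 = 13.2.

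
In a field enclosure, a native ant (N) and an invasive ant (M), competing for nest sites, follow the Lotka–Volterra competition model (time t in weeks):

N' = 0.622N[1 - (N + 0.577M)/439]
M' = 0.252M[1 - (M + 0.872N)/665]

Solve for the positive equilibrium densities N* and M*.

Setting both brackets to zero gives the nullclines N + 0.577M = 439 and 0.872N + M = 665.
Substituting M = 665 - 0.872N into the first: N(1 - 0.577·0.872) = 439 - 0.577·665.
So N* = 55.3/0.497 = 111, and then M* = 665 - 0.872·111 = 568.

N* ≈ 111, M* ≈ 568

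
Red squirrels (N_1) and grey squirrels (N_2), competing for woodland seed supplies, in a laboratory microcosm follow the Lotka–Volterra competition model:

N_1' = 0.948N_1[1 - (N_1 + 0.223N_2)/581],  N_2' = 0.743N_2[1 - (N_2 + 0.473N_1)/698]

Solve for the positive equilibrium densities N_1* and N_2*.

N_1* ≈ 476, N_2* ≈ 473

Setting both brackets to zero gives the nullclines N_1 + 0.223N_2 = 581 and 0.473N_1 + N_2 = 698.
Substituting N_2 = 698 - 0.473N_1 into the first: N_1(1 - 0.223·0.473) = 581 - 0.223·698.
So N_1* = 425/0.895 = 476, and then N_2* = 698 - 0.473·476 = 473.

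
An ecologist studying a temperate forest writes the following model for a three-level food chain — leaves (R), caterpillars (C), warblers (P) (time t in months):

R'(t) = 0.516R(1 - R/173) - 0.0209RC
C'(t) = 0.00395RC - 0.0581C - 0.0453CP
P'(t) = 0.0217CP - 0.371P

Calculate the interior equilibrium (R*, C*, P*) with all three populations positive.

R* ≈ 53.2, C* ≈ 17.1, P* ≈ 3.36

From dP/dt = 0: 0.0217C* = 0.371, so C* = 17.1.
From dR/dt = 0: 0.516(1 - R*/173) = 0.0209·17.1, giving R* = 173·(1 - 0.692) = 53.2.
From dC/dt = 0: 0.00395·53.2 - 0.0581 = 0.0453P*, so P* = 0.152/0.0453 = 3.36.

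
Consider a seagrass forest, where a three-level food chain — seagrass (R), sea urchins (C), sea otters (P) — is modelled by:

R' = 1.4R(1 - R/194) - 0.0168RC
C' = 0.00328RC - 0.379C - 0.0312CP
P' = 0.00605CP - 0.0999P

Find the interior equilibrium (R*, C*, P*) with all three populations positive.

R* ≈ 156, C* ≈ 16.5, P* ≈ 4.21

From dP/dt = 0: 0.00605C* = 0.0999, so C* = 16.5.
From dR/dt = 0: 1.4(1 - R*/194) = 0.0168·16.5, giving R* = 194·(1 - 0.198) = 156.
From dC/dt = 0: 0.00328·156 - 0.379 = 0.0312P*, so P* = 0.131/0.0312 = 4.21.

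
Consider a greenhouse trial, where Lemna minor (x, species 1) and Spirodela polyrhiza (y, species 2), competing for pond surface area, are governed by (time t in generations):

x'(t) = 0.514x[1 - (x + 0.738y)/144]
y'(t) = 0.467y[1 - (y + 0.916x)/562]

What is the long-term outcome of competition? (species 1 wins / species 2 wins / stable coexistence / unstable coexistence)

Compare the nullcline intercepts: K1/α12 = 144/0.738 = 195 < K2 = 562; K2/α21 = 562/0.916 = 614 > K1 = 144.
Since the inequalities point opposite ways, species 2 can invade but species 1 cannot.

species 2 excludes species 1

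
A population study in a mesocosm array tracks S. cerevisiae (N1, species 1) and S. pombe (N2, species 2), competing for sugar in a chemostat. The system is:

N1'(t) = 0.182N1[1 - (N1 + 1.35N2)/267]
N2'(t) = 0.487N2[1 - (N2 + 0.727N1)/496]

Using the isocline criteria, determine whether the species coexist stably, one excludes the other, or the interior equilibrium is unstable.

species 2 excludes species 1

Compare the nullcline intercepts: K1/α12 = 267/1.35 = 198 < K2 = 496; K2/α21 = 496/0.727 = 682 > K1 = 267.
Since the inequalities point opposite ways, species 2 can invade but species 1 cannot.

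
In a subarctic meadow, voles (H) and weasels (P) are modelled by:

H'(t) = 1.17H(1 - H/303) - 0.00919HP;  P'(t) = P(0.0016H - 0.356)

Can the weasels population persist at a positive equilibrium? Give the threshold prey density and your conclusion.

The predator equation gives dP/dt > 0 only when H > 0.356/0.0016 = 222.
Without the predator, H → K = 303. Since 303 > 222, the predator can invade and persist.

Threshold H = 222; K > 222, so yes, the predator persists.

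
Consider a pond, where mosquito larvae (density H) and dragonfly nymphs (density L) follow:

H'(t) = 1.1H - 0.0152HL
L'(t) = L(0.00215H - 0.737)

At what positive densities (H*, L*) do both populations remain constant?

H* ≈ 343, L* ≈ 72.4

Set dL/dt = 0 with L > 0: 0.00215H - 0.737 = 0, so H* = 0.737/0.00215 = 343.
Set dH/dt = 0 with H > 0: 1.1 - 0.0152L = 0, so L* = 1.1/0.0152 = 72.4.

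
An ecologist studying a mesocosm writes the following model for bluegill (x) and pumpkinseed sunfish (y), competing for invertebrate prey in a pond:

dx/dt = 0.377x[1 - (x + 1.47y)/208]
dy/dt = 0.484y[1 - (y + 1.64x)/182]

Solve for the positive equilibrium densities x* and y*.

Setting both brackets to zero gives the nullclines x + 1.47y = 208 and 1.64x + y = 182.
Substituting y = 182 - 1.64x into the first: x(1 - 1.47·1.64) = 208 - 1.47·182.
So x* = -59.5/-1.41 = 42.2, and then y* = 182 - 1.64·42.2 = 113.

x* ≈ 42.2, y* ≈ 113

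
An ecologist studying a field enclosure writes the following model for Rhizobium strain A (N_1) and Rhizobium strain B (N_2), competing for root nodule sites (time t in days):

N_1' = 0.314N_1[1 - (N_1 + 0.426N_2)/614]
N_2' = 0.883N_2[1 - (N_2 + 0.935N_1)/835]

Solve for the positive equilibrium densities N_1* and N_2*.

Setting both brackets to zero gives the nullclines N_1 + 0.426N_2 = 614 and 0.935N_1 + N_2 = 835.
Substituting N_2 = 835 - 0.935N_1 into the first: N_1(1 - 0.426·0.935) = 614 - 0.426·835.
So N_1* = 258/0.602 = 429, and then N_2* = 835 - 0.935·429 = 434.

N_1* ≈ 429, N_2* ≈ 434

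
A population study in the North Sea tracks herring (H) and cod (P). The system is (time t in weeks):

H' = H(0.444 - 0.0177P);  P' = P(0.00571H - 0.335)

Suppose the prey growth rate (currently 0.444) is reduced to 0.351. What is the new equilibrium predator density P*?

At the interior fixed point, setting dH/dt = 0 with H > 0 fixes P* = (prey growth rate)/(HP coefficient) — independent of the other coefficients.
With the change, P* = 0.351/0.0177 = 19.8; it falls from 25.1.

P* ≈ 19.8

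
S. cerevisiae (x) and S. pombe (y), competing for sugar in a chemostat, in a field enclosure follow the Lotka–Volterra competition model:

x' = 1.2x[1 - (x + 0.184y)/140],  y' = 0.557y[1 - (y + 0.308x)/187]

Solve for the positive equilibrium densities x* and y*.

x* ≈ 112, y* ≈ 153

Setting both brackets to zero gives the nullclines x + 0.184y = 140 and 0.308x + y = 187.
Substituting y = 187 - 0.308x into the first: x(1 - 0.184·0.308) = 140 - 0.184·187.
So x* = 106/0.943 = 112, and then y* = 187 - 0.308·112 = 153.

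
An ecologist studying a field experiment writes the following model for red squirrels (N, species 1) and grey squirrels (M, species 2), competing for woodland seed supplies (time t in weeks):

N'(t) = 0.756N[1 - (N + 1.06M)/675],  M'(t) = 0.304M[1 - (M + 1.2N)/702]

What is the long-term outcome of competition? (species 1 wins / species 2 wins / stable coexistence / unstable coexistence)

unstable coexistence (outcome depends on initial conditions)

Compare the nullcline intercepts: K1/α12 = 675/1.06 = 637 < K2 = 702; K2/α21 = 702/1.2 = 585 < K1 = 675.
Since both are reversed, neither can invade when rare; the interior point is a saddle.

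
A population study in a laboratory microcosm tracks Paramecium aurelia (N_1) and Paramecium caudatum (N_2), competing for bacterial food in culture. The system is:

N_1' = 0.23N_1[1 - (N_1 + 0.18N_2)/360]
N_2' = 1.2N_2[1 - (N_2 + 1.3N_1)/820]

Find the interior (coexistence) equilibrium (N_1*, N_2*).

Setting both brackets to zero gives the nullclines N_1 + 0.18N_2 = 360 and 1.3N_1 + N_2 = 820.
Substituting N_2 = 820 - 1.3N_1 into the first: N_1(1 - 0.18·1.3) = 360 - 0.18·820.
So N_1* = 212/0.766 = 277, and then N_2* = 820 - 1.3·277 = 460.

N_1* ≈ 277, N_2* ≈ 460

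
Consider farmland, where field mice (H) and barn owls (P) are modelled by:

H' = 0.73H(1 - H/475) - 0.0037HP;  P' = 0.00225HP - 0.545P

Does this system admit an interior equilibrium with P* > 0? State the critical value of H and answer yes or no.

The predator equation gives dP/dt > 0 only when H > 0.545/0.00225 = 242.
Without the predator, H → K = 475. Since 475 > 242, the predator can invade and persist.

Threshold H = 242; K > 242, so yes, the predator persists.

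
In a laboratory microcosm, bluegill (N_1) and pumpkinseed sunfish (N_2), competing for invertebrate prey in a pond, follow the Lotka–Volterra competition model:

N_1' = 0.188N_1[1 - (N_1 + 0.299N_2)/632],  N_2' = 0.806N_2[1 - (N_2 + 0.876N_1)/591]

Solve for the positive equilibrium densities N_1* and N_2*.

N_1* ≈ 617, N_2* ≈ 50.6

Setting both brackets to zero gives the nullclines N_1 + 0.299N_2 = 632 and 0.876N_1 + N_2 = 591.
Substituting N_2 = 591 - 0.876N_1 into the first: N_1(1 - 0.299·0.876) = 632 - 0.299·591.
So N_1* = 455/0.738 = 617, and then N_2* = 591 - 0.876·617 = 50.6.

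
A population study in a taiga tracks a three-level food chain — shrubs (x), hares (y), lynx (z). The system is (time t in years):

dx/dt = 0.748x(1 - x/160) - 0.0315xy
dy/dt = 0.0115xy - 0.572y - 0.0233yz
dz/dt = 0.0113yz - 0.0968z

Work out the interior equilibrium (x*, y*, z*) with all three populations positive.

From dz/dt = 0: 0.0113y* = 0.0968, so y* = 8.57.
From dx/dt = 0: 0.748(1 - x*/160) = 0.0315·8.57, giving x* = 160·(1 - 0.361) = 102.
From dy/dt = 0: 0.0115·102 - 0.572 = 0.0233z*, so z* = 0.604/0.0233 = 25.9.

x* ≈ 102, y* ≈ 8.57, z* ≈ 25.9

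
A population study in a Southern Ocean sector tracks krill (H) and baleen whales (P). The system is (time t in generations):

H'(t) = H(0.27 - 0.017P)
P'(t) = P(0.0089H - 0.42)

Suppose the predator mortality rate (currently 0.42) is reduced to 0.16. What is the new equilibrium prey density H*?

H* ≈ 18

At the interior fixed point, setting dP/dt = 0 with P > 0 fixes H* = (predator death rate)/(HP coefficient) — independent of the other coefficients.
With the change, H* = 0.16/0.0089 = 18; it falls from 47.2.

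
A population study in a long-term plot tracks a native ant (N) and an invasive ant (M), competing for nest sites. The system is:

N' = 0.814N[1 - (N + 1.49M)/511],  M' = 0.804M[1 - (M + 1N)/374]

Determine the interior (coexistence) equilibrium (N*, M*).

N* ≈ 94.4, M* ≈ 280

Setting both brackets to zero gives the nullclines N + 1.49M = 511 and 1N + M = 374.
Substituting M = 374 - 1N into the first: N(1 - 1.49·1) = 511 - 1.49·374.
So N* = -46.3/-0.49 = 94.4, and then M* = 374 - 1·94.4 = 280.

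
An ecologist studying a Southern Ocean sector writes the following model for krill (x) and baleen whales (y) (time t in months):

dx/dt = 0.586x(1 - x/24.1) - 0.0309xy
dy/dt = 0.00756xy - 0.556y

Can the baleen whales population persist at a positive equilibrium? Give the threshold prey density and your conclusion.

The predator equation gives dy/dt > 0 only when x > 0.556/0.00756 = 73.5.
Without the predator, x → K = 24.1. Since 24.1 < 73.5, the predator cannot invade.

Threshold x = 73.5; K < 73.5, so no, the predator goes extinct.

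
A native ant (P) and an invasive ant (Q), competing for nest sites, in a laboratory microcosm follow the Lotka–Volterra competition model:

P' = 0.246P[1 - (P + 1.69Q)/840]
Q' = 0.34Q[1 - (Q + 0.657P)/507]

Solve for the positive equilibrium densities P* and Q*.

P* ≈ 153, Q* ≈ 407

Setting both brackets to zero gives the nullclines P + 1.69Q = 840 and 0.657P + Q = 507.
Substituting Q = 507 - 0.657P into the first: P(1 - 1.69·0.657) = 840 - 1.69·507.
So P* = -16.8/-0.11 = 153, and then Q* = 507 - 0.657·153 = 407.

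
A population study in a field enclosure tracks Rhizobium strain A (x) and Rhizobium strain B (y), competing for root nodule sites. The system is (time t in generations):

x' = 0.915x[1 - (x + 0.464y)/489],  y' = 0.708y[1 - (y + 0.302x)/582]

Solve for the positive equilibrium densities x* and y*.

x* ≈ 255, y* ≈ 505

Setting both brackets to zero gives the nullclines x + 0.464y = 489 and 0.302x + y = 582.
Substituting y = 582 - 0.302x into the first: x(1 - 0.464·0.302) = 489 - 0.464·582.
So x* = 219/0.86 = 255, and then y* = 582 - 0.302·255 = 505.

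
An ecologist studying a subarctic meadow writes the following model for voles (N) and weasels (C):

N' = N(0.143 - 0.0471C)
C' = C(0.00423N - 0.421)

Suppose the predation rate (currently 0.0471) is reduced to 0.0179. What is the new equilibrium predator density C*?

C* ≈ 7.99

At the interior fixed point, setting dN/dt = 0 with N > 0 fixes C* = (prey growth rate)/(NC coefficient) — independent of the other coefficients.
With the change, C* = 0.143/0.0179 = 7.99; it rises from 3.04.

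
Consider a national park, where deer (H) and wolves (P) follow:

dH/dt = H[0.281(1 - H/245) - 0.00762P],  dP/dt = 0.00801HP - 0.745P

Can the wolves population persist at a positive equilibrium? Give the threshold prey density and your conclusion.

Threshold H = 93; K > 93, so yes, the predator persists.

The predator equation gives dP/dt > 0 only when H > 0.745/0.00801 = 93.
Without the predator, H → K = 245. Since 245 > 93, the predator can invade and persist.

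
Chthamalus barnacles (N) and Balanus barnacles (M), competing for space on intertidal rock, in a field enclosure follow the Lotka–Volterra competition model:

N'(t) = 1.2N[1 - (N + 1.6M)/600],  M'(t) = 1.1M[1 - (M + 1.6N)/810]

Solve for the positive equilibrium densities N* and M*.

N* ≈ 446, M* ≈ 96.2

Setting both brackets to zero gives the nullclines N + 1.6M = 600 and 1.6N + M = 810.
Substituting M = 810 - 1.6N into the first: N(1 - 1.6·1.6) = 600 - 1.6·810.
So N* = -696/-1.56 = 446, and then M* = 810 - 1.6·446 = 96.2.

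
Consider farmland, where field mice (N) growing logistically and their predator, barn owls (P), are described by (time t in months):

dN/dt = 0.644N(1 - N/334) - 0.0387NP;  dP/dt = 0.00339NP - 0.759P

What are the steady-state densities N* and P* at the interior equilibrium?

N* ≈ 224, P* ≈ 5.49

From dP/dt = 0 with P > 0: 0.00339N* = 0.759, so N* = 224.
Substitute into dN/dt = 0: 0.644(1 - 224/334) = 0.0387P*.
The bracket is 0.33, giving P* = 0.212/0.0387 = 5.49.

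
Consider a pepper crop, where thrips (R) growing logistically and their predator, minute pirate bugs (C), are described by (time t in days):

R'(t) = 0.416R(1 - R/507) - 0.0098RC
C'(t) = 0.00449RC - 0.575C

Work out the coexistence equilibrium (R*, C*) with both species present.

R* ≈ 128, C* ≈ 31.7

From dC/dt = 0 with C > 0: 0.00449R* = 0.575, so R* = 128.
Substitute into dR/dt = 0: 0.416(1 - 128/507) = 0.0098C*.
The bracket is 0.747, giving C* = 0.311/0.0098 = 31.7.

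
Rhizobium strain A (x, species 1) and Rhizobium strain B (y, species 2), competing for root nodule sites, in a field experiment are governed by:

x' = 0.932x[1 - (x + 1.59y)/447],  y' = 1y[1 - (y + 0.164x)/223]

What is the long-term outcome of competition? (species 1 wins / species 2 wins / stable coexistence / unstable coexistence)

stable coexistence

Compare the nullcline intercepts: K1/α12 = 447/1.59 = 281 > K2 = 223; K2/α21 = 223/0.164 = 1360 > K1 = 447.
Since both inequalities hold, each species can invade when rare, so the interior equilibrium is stable.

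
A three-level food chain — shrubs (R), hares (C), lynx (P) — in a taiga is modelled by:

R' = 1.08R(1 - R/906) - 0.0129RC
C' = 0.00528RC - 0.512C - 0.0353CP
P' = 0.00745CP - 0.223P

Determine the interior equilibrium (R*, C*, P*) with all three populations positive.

R* ≈ 582, C* ≈ 29.9, P* ≈ 72.6

From dP/dt = 0: 0.00745C* = 0.223, so C* = 29.9.
From dR/dt = 0: 1.08(1 - R*/906) = 0.0129·29.9, giving R* = 906·(1 - 0.358) = 582.
From dC/dt = 0: 0.00528·582 - 0.512 = 0.0353P*, so P* = 2.56/0.0353 = 72.6.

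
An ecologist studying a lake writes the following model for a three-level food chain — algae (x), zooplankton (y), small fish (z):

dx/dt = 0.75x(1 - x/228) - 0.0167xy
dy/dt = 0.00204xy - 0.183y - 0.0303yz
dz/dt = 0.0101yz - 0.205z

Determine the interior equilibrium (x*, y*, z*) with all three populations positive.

From dz/dt = 0: 0.0101y* = 0.205, so y* = 20.3.
From dx/dt = 0: 0.75(1 - x*/228) = 0.0167·20.3, giving x* = 228·(1 - 0.452) = 125.
From dy/dt = 0: 0.00204·125 - 0.183 = 0.0303z*, so z* = 0.0719/0.0303 = 2.37.

x* ≈ 125, y* ≈ 20.3, z* ≈ 2.37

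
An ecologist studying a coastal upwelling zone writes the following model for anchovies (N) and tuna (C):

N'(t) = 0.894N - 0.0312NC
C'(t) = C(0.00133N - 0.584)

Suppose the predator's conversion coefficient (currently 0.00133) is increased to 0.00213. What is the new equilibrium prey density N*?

At the interior fixed point, setting dC/dt = 0 with C > 0 fixes N* = (predator death rate)/(NC coefficient) — independent of the other coefficients.
With the change, N* = 0.584/0.00213 = 274; it falls from 439.

N* ≈ 274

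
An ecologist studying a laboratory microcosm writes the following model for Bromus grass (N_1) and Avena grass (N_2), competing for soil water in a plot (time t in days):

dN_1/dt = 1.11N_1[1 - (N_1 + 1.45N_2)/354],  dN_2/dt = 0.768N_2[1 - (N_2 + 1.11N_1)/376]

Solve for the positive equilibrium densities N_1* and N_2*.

N_1* ≈ 314, N_2* ≈ 27.8

Setting both brackets to zero gives the nullclines N_1 + 1.45N_2 = 354 and 1.11N_1 + N_2 = 376.
Substituting N_2 = 376 - 1.11N_1 into the first: N_1(1 - 1.45·1.11) = 354 - 1.45·376.
So N_1* = -191/-0.61 = 314, and then N_2* = 376 - 1.11·314 = 27.8.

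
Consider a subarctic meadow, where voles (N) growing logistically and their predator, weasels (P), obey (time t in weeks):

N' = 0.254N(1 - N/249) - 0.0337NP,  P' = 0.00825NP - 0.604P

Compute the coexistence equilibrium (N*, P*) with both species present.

From dP/dt = 0 with P > 0: 0.00825N* = 0.604, so N* = 73.2.
Substitute into dN/dt = 0: 0.254(1 - 73.2/249) = 0.0337P*.
The bracket is 0.706, giving P* = 0.179/0.0337 = 5.32.

N* ≈ 73.2, P* ≈ 5.32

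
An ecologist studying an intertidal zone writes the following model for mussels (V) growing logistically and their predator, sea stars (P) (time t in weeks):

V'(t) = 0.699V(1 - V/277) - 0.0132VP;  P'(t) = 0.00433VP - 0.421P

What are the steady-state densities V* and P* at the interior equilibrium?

V* ≈ 97.2, P* ≈ 34.4

From dP/dt = 0 with P > 0: 0.00433V* = 0.421, so V* = 97.2.
Substitute into dV/dt = 0: 0.699(1 - 97.2/277) = 0.0132P*.
The bracket is 0.649, giving P* = 0.454/0.0132 = 34.4.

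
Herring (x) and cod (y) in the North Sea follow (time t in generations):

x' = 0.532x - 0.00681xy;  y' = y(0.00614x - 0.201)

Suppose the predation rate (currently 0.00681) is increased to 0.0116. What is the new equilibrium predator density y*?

At the interior fixed point, setting dx/dt = 0 with x > 0 fixes y* = (prey growth rate)/(xy coefficient) — independent of the other coefficients.
With the change, y* = 0.532/0.0116 = 45.9; it falls from 78.1.

y* ≈ 45.9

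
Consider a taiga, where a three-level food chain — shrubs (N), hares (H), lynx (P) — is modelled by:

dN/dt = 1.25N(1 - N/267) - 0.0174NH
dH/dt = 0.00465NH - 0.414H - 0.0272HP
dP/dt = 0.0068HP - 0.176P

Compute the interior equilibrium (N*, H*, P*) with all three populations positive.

N* ≈ 171, H* ≈ 25.9, P* ≈ 14

From dP/dt = 0: 0.0068H* = 0.176, so H* = 25.9.
From dN/dt = 0: 1.25(1 - N*/267) = 0.0174·25.9, giving N* = 267·(1 - 0.36) = 171.
From dH/dt = 0: 0.00465·171 - 0.414 = 0.0272P*, so P* = 0.38/0.0272 = 14.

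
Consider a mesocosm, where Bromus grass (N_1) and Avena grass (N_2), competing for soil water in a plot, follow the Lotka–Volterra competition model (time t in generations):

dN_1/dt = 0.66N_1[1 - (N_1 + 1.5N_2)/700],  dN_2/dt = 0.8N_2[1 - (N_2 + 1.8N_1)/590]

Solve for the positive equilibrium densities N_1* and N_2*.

N_1* ≈ 109, N_2* ≈ 394

Setting both brackets to zero gives the nullclines N_1 + 1.5N_2 = 700 and 1.8N_1 + N_2 = 590.
Substituting N_2 = 590 - 1.8N_1 into the first: N_1(1 - 1.5·1.8) = 700 - 1.5·590.
So N_1* = -185/-1.7 = 109, and then N_2* = 590 - 1.8·109 = 394.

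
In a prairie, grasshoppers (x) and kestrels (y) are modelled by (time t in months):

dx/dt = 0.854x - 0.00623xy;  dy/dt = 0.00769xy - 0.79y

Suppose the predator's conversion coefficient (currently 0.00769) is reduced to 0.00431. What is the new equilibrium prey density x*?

x* ≈ 183

At the interior fixed point, setting dy/dt = 0 with y > 0 fixes x* = (predator death rate)/(xy coefficient) — independent of the other coefficients.
With the change, x* = 0.79/0.00431 = 183; it rises from 103.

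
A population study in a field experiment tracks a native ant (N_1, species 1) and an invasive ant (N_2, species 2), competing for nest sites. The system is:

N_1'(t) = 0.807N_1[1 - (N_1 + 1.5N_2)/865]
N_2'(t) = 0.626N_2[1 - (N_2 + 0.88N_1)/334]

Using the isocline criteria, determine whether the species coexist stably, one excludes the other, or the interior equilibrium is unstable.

species 1 excludes species 2

Compare the nullcline intercepts: K1/α12 = 865/1.5 = 577 > K2 = 334; K2/α21 = 334/0.88 = 380 < K1 = 865.
Since the inequalities point opposite ways, species 1 can invade but species 2 cannot.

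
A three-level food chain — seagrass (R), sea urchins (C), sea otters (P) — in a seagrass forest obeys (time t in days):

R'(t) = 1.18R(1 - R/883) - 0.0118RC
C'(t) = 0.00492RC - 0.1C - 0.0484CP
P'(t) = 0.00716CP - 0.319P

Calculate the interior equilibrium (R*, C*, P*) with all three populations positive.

R* ≈ 490, C* ≈ 44.6, P* ≈ 47.7

From dP/dt = 0: 0.00716C* = 0.319, so C* = 44.6.
From dR/dt = 0: 1.18(1 - R*/883) = 0.0118·44.6, giving R* = 883·(1 - 0.446) = 490.
From dC/dt = 0: 0.00492·490 - 0.1 = 0.0484P*, so P* = 2.31/0.0484 = 47.7.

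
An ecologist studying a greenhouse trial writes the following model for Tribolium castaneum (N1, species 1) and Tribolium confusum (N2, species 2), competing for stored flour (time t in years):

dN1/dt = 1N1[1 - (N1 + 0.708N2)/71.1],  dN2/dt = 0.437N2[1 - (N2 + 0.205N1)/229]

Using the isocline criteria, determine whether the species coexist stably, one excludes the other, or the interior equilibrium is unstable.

species 2 excludes species 1

Compare the nullcline intercepts: K1/α12 = 71.1/0.708 = 100 < K2 = 229; K2/α21 = 229/0.205 = 1120 > K1 = 71.1.
Since the inequalities point opposite ways, species 2 can invade but species 1 cannot.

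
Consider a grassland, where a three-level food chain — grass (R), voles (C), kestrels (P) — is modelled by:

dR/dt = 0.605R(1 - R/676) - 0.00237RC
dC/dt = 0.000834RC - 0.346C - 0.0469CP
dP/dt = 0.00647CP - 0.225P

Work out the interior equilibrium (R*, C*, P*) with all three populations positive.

From dP/dt = 0: 0.00647C* = 0.225, so C* = 34.8.
From dR/dt = 0: 0.605(1 - R*/676) = 0.00237·34.8, giving R* = 676·(1 - 0.136) = 584.
From dC/dt = 0: 0.000834·584 - 0.346 = 0.0469P*, so P* = 0.141/0.0469 = 3.01.

R* ≈ 584, C* ≈ 34.8, P* ≈ 3.01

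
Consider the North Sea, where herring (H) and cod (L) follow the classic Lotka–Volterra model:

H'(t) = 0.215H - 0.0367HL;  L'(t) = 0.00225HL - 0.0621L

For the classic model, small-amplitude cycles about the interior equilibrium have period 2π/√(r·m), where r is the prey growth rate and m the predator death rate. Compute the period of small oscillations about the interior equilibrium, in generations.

T ≈ 54.4 generations

Here r = 0.215 and m = 0.0621, so r·m = 0.0134.
ω = √0.0134 = 0.116 per generation, hence T = 2π/ω ≈ 54.4 generations.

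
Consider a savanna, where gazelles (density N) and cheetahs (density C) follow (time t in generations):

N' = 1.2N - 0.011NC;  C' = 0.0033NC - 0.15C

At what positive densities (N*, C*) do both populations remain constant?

N* ≈ 45.5, C* ≈ 109

Set dC/dt = 0 with C > 0: 0.0033N - 0.15 = 0, so N* = 0.15/0.0033 = 45.5.
Set dN/dt = 0 with N > 0: 1.2 - 0.011C = 0, so C* = 1.2/0.011 = 109.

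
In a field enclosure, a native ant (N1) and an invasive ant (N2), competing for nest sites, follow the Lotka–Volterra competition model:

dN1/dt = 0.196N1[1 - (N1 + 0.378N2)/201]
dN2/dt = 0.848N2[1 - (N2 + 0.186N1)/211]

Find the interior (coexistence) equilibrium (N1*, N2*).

N1* ≈ 130, N2* ≈ 187

Setting both brackets to zero gives the nullclines N1 + 0.378N2 = 201 and 0.186N1 + N2 = 211.
Substituting N2 = 211 - 0.186N1 into the first: N1(1 - 0.378·0.186) = 201 - 0.378·211.
So N1* = 121/0.93 = 130, and then N2* = 211 - 0.186·130 = 187.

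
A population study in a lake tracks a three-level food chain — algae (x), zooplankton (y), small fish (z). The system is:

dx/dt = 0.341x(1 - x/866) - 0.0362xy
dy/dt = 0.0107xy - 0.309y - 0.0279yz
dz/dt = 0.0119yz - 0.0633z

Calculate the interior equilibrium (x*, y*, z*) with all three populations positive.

From dz/dt = 0: 0.0119y* = 0.0633, so y* = 5.32.
From dx/dt = 0: 0.341(1 - x*/866) = 0.0362·5.32, giving x* = 866·(1 - 0.565) = 377.
From dy/dt = 0: 0.0107·377 - 0.309 = 0.0279z*, so z* = 3.72/0.0279 = 134.

x* ≈ 377, y* ≈ 5.32, z* ≈ 134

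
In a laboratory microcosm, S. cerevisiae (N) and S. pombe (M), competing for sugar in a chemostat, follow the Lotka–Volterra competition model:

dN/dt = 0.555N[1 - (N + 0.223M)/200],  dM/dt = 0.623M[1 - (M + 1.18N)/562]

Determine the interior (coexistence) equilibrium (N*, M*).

N* ≈ 101, M* ≈ 442

Setting both brackets to zero gives the nullclines N + 0.223M = 200 and 1.18N + M = 562.
Substituting M = 562 - 1.18N into the first: N(1 - 0.223·1.18) = 200 - 0.223·562.
So N* = 74.7/0.737 = 101, and then M* = 562 - 1.18·101 = 442.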